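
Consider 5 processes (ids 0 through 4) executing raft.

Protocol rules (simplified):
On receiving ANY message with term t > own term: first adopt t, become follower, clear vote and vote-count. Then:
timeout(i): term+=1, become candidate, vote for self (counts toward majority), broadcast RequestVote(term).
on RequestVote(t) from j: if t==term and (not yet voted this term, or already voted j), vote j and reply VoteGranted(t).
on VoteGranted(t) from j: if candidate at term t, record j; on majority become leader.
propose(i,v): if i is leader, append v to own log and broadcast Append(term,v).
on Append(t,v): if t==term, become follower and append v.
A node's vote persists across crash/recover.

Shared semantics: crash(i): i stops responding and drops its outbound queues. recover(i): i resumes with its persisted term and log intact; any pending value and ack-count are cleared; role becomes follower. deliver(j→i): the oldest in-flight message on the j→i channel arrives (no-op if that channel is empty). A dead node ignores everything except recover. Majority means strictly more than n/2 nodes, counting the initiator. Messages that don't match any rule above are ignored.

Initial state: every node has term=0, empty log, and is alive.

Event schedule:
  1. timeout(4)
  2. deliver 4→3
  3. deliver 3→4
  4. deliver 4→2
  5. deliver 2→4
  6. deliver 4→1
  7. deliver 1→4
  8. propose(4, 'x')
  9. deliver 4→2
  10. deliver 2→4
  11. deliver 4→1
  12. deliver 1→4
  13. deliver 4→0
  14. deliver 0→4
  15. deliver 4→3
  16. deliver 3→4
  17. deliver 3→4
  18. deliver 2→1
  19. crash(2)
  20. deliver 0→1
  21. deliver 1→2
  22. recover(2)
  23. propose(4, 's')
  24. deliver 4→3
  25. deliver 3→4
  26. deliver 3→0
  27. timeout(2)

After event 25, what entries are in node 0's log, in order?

empty

1. timeout(4):  <4:cand t1 ->
2. deliver 4→3:  <3:foll t1 ->
3. deliver 3→4:  nop
4. deliver 4→2:  <2:foll t1 ->
5. deliver 2→4:  <4:lead t1 ->
6. deliver 4→1:  <1:foll t1 ->
7. deliver 1→4:  nop
8. propose(4,'x'):  <4:lead t1 x>
9. deliver 4→2:  <2:foll t1 x>
10. deliver 2→4:  nop
11. deliver 4→1:  <1:foll t1 x>
12. deliver 1→4:  nop
13. deliver 4→0:  <0:foll t1 ->
14. deliver 0→4:  nop
15. deliver 4→3:  <3:foll t1 x>
16. deliver 3→4:  nop
17. deliver 3→4:  nop
18. deliver 2→1:  nop
19. crash(2):  <2:✗foll t1 x>
20. deliver 0→1:  nop
21. deliver 1→2:  nop
22. recover(2):  <2:foll t1 x>
23. propose(4,'s'):  <4:lead t1 x,s>
24. deliver 4→3:  <3:foll t1 x,s>
25. deliver 3→4:  nop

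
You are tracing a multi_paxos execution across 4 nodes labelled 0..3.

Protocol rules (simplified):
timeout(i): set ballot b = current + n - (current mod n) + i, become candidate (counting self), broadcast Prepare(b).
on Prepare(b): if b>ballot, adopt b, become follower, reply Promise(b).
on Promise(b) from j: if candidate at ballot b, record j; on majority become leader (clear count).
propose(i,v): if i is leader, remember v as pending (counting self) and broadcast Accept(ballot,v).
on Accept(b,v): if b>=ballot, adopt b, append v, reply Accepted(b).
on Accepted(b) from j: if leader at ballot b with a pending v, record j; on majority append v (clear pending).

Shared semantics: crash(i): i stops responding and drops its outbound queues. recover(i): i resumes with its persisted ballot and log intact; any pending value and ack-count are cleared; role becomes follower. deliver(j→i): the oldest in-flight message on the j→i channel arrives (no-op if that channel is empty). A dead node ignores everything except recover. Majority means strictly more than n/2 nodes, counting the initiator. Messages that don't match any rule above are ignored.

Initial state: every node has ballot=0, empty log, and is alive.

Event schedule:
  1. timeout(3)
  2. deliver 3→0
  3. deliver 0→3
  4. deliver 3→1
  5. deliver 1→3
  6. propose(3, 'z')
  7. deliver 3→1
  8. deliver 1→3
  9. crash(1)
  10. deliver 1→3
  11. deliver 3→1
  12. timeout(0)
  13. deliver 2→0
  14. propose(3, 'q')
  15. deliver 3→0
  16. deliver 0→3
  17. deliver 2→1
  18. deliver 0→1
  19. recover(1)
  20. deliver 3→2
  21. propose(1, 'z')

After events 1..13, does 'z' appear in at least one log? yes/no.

yes

step 1 timeout(3): 3={cand,b=7,log=-}
step 2 deliver 3→0: 0={foll,b=7,log=-}
step 3 deliver 0→3: —
step 4 deliver 3→1: 1={foll,b=7,log=-}
step 5 deliver 1→3: 3={lead,b=7,log=-}
step 6 propose(3,'z'): —
step 7 deliver 3→1: 1={foll,b=7,log=z}
step 8 deliver 1→3: —
step 9 crash(1): 1={✗foll,b=7,log=z}
step 10 deliver 1→3: —
step 11 deliver 3→1: —
step 12 timeout(0): 0={cand,b=8,log=-}
step 13 deliver 2→0: —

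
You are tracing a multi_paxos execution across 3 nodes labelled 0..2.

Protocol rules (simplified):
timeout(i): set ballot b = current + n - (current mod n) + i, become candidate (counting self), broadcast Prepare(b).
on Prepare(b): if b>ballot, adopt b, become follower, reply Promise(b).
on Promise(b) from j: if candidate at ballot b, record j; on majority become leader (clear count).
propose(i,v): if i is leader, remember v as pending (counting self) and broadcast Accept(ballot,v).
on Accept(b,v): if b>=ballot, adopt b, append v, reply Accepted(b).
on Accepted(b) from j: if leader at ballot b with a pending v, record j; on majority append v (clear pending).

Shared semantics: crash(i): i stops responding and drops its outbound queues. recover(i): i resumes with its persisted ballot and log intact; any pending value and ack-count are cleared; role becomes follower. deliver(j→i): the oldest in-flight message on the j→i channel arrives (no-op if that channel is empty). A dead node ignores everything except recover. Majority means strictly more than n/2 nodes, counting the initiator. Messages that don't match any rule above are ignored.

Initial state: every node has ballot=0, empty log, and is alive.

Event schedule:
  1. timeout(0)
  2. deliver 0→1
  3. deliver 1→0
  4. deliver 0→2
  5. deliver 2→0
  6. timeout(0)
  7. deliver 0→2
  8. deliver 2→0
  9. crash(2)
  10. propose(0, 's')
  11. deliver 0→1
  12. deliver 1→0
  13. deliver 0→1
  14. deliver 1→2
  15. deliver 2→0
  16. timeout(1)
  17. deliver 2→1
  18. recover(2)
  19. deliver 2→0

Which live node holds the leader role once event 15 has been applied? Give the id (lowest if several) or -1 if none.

[1] timeout(0) → N0(cand b3 [-])
[2] deliver 0→1 → N1(foll b3 [-])
[3] deliver 1→0 → N0(lead b3 [-])
[4] deliver 0→2 → N2(foll b3 [-])
[5] deliver 2→0 → ∅
[6] timeout(0) → N0(cand b6 [-])
[7] deliver 0→2 → N2(foll b6 [-])
[8] deliver 2→0 → N0(lead b6 [-])
[9] crash(2) → N2(✗foll b6 [-])
[10] propose(0,'s') → ∅
[11] deliver 0→1 → N1(foll b6 [-])
[12] deliver 1→0 → ∅
[13] deliver 0→1 → N1(foll b6 [s])
[14] deliver 1→2 → ∅
[15] deliver 2→0 → ∅

0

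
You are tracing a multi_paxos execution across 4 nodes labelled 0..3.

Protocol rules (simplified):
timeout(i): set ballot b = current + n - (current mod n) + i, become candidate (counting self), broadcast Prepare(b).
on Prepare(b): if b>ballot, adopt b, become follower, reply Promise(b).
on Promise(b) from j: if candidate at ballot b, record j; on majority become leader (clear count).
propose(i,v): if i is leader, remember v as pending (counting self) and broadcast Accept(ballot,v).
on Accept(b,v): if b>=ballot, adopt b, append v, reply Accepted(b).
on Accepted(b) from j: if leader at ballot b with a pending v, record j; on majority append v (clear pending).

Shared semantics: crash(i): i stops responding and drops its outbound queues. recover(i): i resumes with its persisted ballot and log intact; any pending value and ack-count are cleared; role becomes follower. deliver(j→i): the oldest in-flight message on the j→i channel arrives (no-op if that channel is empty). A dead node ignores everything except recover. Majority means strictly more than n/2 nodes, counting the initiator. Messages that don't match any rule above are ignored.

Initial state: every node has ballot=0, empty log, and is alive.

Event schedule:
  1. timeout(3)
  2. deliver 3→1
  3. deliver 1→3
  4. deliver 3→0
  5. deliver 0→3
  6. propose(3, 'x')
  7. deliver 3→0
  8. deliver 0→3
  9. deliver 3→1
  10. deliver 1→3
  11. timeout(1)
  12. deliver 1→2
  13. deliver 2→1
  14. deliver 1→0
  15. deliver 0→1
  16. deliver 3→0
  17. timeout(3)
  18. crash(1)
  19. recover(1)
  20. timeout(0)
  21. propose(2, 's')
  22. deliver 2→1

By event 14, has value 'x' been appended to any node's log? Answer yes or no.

yes

e1 timeout(3): 3[cand,b=7,-]
e2 deliver 3→1: 1[foll,b=7,-]
e3 deliver 1→3: ·
e4 deliver 3→0: 0[foll,b=7,-]
e5 deliver 0→3: 3[lead,b=7,-]
e6 propose(3,'x'): ·
e7 deliver 3→0: 0[foll,b=7,x]
e8 deliver 0→3: ·
e9 deliver 3→1: 1[foll,b=7,x]
e10 deliver 1→3: 3[lead,b=7,x]
e11 timeout(1): 1[cand,b=9,x]
e12 deliver 1→2: 2[foll,b=9,-]
e13 deliver 2→1: ·
e14 deliver 1→0: 0[foll,b=9,x]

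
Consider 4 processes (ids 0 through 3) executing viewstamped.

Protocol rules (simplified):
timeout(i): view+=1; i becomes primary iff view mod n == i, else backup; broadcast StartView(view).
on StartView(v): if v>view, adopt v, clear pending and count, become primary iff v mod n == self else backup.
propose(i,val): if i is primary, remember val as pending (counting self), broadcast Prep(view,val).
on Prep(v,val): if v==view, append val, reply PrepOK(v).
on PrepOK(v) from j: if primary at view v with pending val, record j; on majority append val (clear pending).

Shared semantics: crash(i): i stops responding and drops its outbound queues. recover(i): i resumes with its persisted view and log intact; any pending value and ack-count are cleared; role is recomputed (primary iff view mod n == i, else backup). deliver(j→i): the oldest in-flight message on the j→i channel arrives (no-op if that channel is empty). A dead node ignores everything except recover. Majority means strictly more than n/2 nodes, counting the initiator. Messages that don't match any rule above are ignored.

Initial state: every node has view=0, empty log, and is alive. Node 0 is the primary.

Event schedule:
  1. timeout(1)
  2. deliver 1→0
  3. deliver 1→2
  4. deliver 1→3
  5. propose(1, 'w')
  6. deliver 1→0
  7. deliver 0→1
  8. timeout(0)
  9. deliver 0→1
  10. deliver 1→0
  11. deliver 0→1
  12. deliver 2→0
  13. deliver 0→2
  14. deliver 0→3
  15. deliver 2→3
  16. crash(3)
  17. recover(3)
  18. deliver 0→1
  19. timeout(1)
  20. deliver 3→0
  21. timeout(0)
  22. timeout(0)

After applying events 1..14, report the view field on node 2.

2

[1] timeout(1) → N1(prim v1 [-])
[2] deliver 1→0 → N0(back v1 [-])
[3] deliver 1→2 → N2(back v1 [-])
[4] deliver 1→3 → N3(back v1 [-])
[5] propose(1,'w') → ∅
[6] deliver 1→0 → N0(back v1 [w])
[7] deliver 0→1 → ∅
[8] timeout(0) → N0(back v2 [w])
[9] deliver 0→1 → N1(back v2 [-])
[10] deliver 1→0 → ∅
[11] deliver 0→1 → ∅
[12] deliver 2→0 → ∅
[13] deliver 0→2 → N2(prim v2 [-])
[14] deliver 0→3 → N3(back v2 [-])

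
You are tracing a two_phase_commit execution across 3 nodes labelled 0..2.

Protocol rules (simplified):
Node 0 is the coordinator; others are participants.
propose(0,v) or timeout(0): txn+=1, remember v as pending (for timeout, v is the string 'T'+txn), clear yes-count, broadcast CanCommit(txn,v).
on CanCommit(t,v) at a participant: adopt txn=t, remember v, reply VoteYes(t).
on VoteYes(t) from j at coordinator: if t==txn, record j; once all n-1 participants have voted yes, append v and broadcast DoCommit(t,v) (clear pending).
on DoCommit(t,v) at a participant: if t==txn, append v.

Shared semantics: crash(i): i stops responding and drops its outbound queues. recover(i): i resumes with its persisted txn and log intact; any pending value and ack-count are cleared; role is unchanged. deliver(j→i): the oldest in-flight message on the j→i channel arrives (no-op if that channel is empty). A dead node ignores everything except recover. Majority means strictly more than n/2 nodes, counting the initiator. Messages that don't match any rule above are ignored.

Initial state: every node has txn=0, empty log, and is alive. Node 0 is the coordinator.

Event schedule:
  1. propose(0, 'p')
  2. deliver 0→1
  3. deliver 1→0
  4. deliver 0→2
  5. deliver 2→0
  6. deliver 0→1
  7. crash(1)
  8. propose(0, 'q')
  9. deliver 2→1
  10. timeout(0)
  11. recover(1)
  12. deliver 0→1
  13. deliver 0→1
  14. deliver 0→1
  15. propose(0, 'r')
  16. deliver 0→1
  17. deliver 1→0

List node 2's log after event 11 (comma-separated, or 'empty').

empty

1. propose(0,'p'):  <0:coor t1 ->
2. deliver 0→1:  <1:part t1 ->
3. deliver 1→0:  nop
4. deliver 0→2:  <2:part t1 ->
5. deliver 2→0:  <0:coor t1 p>
6. deliver 0→1:  <1:part t1 p>
7. crash(1):  <1:✗part t1 p>
8. propose(0,'q'):  <0:coor t2 p>
9. deliver 2→1:  nop
10. timeout(0):  <0:coor t3 p>
11. recover(1):  <1:part t1 p>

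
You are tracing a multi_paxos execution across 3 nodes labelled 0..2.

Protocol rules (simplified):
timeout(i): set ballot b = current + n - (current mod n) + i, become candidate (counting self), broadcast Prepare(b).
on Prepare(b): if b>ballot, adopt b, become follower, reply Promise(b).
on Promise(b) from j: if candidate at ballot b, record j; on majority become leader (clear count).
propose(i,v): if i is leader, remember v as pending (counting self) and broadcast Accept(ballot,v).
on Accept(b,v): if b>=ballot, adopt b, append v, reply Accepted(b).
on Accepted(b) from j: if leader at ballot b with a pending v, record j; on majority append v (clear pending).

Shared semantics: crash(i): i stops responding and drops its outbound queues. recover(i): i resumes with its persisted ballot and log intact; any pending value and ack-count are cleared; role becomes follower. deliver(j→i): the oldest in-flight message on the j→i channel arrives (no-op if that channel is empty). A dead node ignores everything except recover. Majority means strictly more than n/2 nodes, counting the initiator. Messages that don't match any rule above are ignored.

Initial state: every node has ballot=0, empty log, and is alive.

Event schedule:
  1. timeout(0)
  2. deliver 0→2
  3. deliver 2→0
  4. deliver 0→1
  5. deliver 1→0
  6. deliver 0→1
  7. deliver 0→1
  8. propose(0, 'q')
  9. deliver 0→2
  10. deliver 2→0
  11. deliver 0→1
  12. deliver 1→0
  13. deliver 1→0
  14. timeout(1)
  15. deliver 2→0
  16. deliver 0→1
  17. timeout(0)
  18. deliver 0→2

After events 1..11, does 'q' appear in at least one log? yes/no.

e1 timeout(0): 0[cand,b=3,-]
e2 deliver 0→2: 2[foll,b=3,-]
e3 deliver 2→0: 0[lead,b=3,-]
e4 deliver 0→1: 1[foll,b=3,-]
e5 deliver 1→0: ·
e6 deliver 0→1: ·
e7 deliver 0→1: ·
e8 propose(0,'q'): ·
e9 deliver 0→2: 2[foll,b=3,q]
e10 deliver 2→0: 0[lead,b=3,q]
e11 deliver 0→1: 1[foll,b=3,q]

yes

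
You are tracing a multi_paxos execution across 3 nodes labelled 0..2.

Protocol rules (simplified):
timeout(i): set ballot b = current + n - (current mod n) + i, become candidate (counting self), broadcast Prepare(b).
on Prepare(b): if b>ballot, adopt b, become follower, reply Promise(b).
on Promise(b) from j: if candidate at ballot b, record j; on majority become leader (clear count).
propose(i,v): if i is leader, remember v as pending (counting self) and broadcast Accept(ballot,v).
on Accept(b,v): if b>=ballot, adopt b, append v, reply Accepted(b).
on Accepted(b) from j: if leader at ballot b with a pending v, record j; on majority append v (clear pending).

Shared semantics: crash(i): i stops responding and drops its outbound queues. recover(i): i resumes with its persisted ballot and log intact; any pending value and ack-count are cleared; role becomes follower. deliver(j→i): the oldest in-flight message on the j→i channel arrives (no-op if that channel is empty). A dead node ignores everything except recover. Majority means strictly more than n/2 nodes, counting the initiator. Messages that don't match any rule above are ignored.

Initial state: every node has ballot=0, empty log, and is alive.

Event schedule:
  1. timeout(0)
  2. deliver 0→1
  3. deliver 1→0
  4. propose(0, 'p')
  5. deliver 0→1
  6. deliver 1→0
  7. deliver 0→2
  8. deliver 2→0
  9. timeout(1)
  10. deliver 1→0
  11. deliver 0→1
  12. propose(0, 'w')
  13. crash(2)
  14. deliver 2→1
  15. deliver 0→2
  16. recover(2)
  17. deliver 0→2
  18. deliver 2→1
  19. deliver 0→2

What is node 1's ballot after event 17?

7

after 1 — timeout(0): n0:cand/b3/[-]
after 2 — deliver 0→1: n1:foll/b3/[-]
after 3 — deliver 1→0: n0:lead/b3/[-]
after 4 — propose(0,'p'): ·
after 5 — deliver 0→1: n1:foll/b3/[p]
after 6 — deliver 1→0: n0:lead/b3/[p]
after 7 — deliver 0→2: n2:foll/b3/[-]
after 8 — deliver 2→0: ·
after 9 — timeout(1): n1:cand/b7/[p]
after 10 — deliver 1→0: n0:foll/b7/[p]
after 11 — deliver 0→1: n1:lead/b7/[p]
after 12 — propose(0,'w'): ·
after 13 — crash(2): n2:✗foll/b3/[-]
after 14 — deliver 2→1: ·
after 15 — deliver 0→2: ·
after 16 — recover(2): n2:foll/b3/[-]
after 17 — deliver 0→2: n2:foll/b3/[p]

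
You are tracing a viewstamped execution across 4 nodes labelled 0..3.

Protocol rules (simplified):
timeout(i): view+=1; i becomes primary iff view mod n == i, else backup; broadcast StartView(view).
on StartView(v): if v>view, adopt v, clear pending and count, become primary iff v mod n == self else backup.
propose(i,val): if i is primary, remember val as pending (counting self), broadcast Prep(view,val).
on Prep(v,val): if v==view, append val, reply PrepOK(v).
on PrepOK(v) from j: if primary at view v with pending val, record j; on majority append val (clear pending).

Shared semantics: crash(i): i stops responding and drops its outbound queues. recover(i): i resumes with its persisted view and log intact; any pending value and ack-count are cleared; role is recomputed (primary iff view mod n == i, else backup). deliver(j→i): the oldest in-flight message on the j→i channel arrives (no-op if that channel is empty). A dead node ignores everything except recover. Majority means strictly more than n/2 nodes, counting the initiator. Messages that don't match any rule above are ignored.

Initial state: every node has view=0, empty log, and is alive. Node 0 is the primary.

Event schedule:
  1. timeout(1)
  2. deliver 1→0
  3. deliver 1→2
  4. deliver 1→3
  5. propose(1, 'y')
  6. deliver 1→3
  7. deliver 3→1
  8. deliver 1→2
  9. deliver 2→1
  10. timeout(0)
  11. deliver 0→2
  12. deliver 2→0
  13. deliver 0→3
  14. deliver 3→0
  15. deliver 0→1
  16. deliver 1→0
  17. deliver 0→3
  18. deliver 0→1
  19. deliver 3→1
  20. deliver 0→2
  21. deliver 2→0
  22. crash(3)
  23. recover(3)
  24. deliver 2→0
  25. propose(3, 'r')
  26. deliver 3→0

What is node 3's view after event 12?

1

[1] timeout(1) → N1(prim v1 [-])
[2] deliver 1→0 → N0(back v1 [-])
[3] deliver 1→2 → N2(back v1 [-])
[4] deliver 1→3 → N3(back v1 [-])
[5] propose(1,'y') → ∅
[6] deliver 1→3 → N3(back v1 [y])
[7] deliver 3→1 → ∅
[8] deliver 1→2 → N2(back v1 [y])
[9] deliver 2→1 → N1(prim v1 [y])
[10] timeout(0) → N0(back v2 [-])
[11] deliver 0→2 → N2(prim v2 [y])
[12] deliver 2→0 → ∅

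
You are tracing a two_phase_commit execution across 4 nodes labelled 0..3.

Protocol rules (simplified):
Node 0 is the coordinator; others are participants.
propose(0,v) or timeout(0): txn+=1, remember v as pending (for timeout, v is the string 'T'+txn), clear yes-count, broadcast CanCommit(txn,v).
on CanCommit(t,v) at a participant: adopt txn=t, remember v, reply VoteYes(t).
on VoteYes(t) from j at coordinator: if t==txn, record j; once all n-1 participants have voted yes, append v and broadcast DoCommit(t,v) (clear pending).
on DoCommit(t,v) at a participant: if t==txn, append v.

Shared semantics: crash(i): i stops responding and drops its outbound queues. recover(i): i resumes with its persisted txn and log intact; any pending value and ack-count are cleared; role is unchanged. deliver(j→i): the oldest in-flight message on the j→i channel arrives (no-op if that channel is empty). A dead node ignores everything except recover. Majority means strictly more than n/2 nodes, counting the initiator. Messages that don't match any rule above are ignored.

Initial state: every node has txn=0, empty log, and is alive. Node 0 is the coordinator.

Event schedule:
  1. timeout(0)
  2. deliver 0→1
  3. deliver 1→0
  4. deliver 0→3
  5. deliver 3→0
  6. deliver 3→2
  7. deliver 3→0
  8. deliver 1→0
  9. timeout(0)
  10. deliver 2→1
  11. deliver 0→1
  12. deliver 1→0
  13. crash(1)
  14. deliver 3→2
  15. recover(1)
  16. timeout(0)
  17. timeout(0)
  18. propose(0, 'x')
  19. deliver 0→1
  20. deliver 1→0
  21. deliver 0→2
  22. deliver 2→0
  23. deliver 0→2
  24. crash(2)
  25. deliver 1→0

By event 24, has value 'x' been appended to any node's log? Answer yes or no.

no

after 1 — timeout(0): n0:coor/t1/[-]
after 2 — deliver 0→1: n1:part/t1/[-]
after 3 — deliver 1→0: ·
after 4 — deliver 0→3: n3:part/t1/[-]
after 5 — deliver 3→0: ·
after 6 — deliver 3→2: ·
after 7 — deliver 3→0: ·
after 8 — deliver 1→0: ·
after 9 — timeout(0): n0:coor/t2/[-]
after 10 — deliver 2→1: ·
after 11 — deliver 0→1: n1:part/t2/[-]
after 12 — deliver 1→0: ·
after 13 — crash(1): n1:✗part/t2/[-]
after 14 — deliver 3→2: ·
after 15 — recover(1): n1:part/t2/[-]
after 16 — timeout(0): n0:coor/t3/[-]
after 17 — timeout(0): n0:coor/t4/[-]
after 18 — propose(0,'x'): n0:coor/t5/[-]
after 19 — deliver 0→1: n1:part/t3/[-]
after 20 — deliver 1→0: ·
after 21 — deliver 0→2: n2:part/t1/[-]
after 22 — deliver 2→0: ·
after 23 — deliver 0→2: n2:part/t2/[-]
after 24 — crash(2): n2:✗part/t2/[-]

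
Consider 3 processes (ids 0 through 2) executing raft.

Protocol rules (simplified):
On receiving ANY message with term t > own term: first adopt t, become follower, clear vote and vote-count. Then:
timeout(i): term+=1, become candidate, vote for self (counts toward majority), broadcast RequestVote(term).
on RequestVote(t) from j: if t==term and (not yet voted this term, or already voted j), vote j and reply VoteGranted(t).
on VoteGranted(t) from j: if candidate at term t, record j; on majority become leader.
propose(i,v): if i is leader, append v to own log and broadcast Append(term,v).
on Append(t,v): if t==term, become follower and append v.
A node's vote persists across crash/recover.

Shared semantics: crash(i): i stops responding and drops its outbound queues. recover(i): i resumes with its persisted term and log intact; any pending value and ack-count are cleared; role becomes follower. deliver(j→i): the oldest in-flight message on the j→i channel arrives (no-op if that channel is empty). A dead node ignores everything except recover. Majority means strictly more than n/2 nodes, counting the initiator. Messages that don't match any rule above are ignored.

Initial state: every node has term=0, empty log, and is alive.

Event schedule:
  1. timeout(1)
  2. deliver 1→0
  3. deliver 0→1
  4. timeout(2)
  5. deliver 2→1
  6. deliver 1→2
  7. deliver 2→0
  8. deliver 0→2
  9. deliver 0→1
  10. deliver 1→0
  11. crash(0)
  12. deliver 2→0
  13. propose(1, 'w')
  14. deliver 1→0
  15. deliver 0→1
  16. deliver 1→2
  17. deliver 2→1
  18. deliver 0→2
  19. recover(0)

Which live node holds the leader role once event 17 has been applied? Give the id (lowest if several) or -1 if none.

1

step 1 timeout(1): 1={cand,t=1,log=-}
step 2 deliver 1→0: 0={foll,t=1,log=-}
step 3 deliver 0→1: 1={lead,t=1,log=-}
step 4 timeout(2): 2={cand,t=1,log=-}
step 5 deliver 2→1: —
step 6 deliver 1→2: —
step 7 deliver 2→0: —
step 8 deliver 0→2: —
step 9 deliver 0→1: —
step 10 deliver 1→0: —
step 11 crash(0): 0={✗foll,t=1,log=-}
step 12 deliver 2→0: —
step 13 propose(1,'w'): 1={lead,t=1,log=w}
step 14 deliver 1→0: —
step 15 deliver 0→1: —
step 16 deliver 1→2: 2={foll,t=1,log=w}
step 17 deliver 2→1: —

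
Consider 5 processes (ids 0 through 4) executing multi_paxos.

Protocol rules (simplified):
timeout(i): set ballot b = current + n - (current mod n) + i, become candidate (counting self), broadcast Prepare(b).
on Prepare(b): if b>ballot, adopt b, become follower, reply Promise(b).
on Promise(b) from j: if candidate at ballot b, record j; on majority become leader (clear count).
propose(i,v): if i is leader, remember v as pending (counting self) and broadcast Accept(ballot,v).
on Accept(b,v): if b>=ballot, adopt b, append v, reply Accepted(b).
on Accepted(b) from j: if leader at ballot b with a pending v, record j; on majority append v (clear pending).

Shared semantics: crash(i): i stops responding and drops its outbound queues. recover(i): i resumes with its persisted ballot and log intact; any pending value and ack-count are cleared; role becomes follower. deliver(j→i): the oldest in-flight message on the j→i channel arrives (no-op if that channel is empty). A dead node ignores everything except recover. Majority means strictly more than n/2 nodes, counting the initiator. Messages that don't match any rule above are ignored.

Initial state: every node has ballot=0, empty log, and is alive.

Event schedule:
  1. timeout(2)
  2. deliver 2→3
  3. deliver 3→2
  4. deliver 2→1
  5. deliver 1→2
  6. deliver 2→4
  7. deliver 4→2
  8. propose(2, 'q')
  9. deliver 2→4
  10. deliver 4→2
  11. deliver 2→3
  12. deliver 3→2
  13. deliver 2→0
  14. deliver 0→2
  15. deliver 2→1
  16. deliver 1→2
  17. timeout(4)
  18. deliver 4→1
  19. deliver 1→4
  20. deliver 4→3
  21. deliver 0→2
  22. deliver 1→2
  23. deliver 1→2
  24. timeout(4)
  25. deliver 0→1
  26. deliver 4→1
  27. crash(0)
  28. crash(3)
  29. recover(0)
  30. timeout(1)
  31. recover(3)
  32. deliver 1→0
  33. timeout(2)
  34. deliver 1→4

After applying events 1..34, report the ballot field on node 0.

1. timeout(2):  <2:cand b7 ->
2. deliver 2→3:  <3:foll b7 ->
3. deliver 3→2:  nop
4. deliver 2→1:  <1:foll b7 ->
5. deliver 1→2:  <2:lead b7 ->
6. deliver 2→4:  <4:foll b7 ->
7. deliver 4→2:  nop
8. propose(2,'q'):  nop
9. deliver 2→4:  <4:foll b7 q>
10. deliver 4→2:  nop
11. deliver 2→3:  <3:foll b7 q>
12. deliver 3→2:  <2:lead b7 q>
13. deliver 2→0:  <0:foll b7 ->
14. deliver 0→2:  nop
15. deliver 2→1:  <1:foll b7 q>
16. deliver 1→2:  nop
17. timeout(4):  <4:cand b14 q>
18. deliver 4→1:  <1:foll b14 q>
19. deliver 1→4:  nop
20. deliver 4→3:  <3:foll b14 q>
21. deliver 0→2:  nop
22. deliver 1→2:  nop
23. deliver 1→2:  nop
24. timeout(4):  <4:cand b19 q>
25. deliver 0→1:  nop
26. deliver 4→1:  <1:foll b19 q>
27. crash(0):  <0:✗foll b7 ->
28. crash(3):  <3:✗foll b14 q>
29. recover(0):  <0:foll b7 ->
30. timeout(1):  <1:cand b21 q>
31. recover(3):  <3:foll b14 q>
32. deliver 1→0:  <0:foll b21 ->
33. timeout(2):  <2:cand b12 q>
34. deliver 1→4:  nop

21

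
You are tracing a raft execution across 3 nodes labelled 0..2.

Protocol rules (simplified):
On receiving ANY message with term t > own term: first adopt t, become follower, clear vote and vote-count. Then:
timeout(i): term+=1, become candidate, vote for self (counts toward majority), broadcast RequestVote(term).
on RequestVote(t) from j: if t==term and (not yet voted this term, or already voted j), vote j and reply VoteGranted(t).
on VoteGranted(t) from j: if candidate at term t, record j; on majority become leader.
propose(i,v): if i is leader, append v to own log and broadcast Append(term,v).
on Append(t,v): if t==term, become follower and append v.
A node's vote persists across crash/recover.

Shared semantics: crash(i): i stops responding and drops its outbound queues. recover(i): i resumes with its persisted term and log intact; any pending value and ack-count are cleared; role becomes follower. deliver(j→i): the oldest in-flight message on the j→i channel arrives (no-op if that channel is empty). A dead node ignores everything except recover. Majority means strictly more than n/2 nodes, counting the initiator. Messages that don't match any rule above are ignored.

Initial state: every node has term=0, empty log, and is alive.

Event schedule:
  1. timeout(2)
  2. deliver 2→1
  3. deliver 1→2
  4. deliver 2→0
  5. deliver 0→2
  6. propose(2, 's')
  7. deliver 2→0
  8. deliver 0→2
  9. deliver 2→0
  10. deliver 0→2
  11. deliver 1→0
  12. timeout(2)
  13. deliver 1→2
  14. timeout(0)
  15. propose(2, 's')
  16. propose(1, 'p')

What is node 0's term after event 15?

[1] timeout(2) → N2(cand t1 [-])
[2] deliver 2→1 → N1(foll t1 [-])
[3] deliver 1→2 → N2(lead t1 [-])
[4] deliver 2→0 → N0(foll t1 [-])
[5] deliver 0→2 → ∅
[6] propose(2,'s') → N2(lead t1 [s])
[7] deliver 2→0 → N0(foll t1 [s])
[8] deliver 0→2 → ∅
[9] deliver 2→0 → ∅
[10] deliver 0→2 → ∅
[11] deliver 1→0 → ∅
[12] timeout(2) → N2(cand t2 [s])
[13] deliver 1→2 → ∅
[14] timeout(0) → N0(cand t2 [s])
[15] propose(2,'s') → ∅

2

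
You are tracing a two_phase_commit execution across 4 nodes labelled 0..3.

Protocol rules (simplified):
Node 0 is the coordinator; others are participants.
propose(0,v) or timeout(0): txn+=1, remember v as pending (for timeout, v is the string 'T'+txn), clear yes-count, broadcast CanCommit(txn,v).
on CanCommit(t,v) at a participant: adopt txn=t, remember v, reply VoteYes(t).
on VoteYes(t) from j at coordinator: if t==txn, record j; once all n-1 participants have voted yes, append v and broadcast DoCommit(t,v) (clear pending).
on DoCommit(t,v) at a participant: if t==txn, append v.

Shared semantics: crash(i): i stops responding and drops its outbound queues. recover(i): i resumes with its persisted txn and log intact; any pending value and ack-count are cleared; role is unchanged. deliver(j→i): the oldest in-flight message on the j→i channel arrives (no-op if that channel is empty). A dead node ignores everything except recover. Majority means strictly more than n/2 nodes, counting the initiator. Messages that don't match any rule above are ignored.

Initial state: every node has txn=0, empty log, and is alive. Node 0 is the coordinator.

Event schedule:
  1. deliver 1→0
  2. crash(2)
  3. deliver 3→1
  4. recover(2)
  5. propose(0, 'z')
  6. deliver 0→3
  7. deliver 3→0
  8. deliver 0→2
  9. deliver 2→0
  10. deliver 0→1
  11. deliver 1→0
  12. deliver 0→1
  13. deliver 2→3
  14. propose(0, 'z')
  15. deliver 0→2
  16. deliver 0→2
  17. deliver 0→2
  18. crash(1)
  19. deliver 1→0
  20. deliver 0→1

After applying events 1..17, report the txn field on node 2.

2

[1] deliver 1→0 → ∅
[2] crash(2) → N2(✗part t0 [-])
[3] deliver 3→1 → ∅
[4] recover(2) → N2(part t0 [-])
[5] propose(0,'z') → N0(coor t1 [-])
[6] deliver 0→3 → N3(part t1 [-])
[7] deliver 3→0 → ∅
[8] deliver 0→2 → N2(part t1 [-])
[9] deliver 2→0 → ∅
[10] deliver 0→1 → N1(part t1 [-])
[11] deliver 1→0 → N0(coor t1 [z])
[12] deliver 0→1 → N1(part t1 [z])
[13] deliver 2→3 → ∅
[14] propose(0,'z') → N0(coor t2 [z])
[15] deliver 0→2 → N2(part t1 [z])
[16] deliver 0→2 → N2(part t2 [z])
[17] deliver 0→2 → ∅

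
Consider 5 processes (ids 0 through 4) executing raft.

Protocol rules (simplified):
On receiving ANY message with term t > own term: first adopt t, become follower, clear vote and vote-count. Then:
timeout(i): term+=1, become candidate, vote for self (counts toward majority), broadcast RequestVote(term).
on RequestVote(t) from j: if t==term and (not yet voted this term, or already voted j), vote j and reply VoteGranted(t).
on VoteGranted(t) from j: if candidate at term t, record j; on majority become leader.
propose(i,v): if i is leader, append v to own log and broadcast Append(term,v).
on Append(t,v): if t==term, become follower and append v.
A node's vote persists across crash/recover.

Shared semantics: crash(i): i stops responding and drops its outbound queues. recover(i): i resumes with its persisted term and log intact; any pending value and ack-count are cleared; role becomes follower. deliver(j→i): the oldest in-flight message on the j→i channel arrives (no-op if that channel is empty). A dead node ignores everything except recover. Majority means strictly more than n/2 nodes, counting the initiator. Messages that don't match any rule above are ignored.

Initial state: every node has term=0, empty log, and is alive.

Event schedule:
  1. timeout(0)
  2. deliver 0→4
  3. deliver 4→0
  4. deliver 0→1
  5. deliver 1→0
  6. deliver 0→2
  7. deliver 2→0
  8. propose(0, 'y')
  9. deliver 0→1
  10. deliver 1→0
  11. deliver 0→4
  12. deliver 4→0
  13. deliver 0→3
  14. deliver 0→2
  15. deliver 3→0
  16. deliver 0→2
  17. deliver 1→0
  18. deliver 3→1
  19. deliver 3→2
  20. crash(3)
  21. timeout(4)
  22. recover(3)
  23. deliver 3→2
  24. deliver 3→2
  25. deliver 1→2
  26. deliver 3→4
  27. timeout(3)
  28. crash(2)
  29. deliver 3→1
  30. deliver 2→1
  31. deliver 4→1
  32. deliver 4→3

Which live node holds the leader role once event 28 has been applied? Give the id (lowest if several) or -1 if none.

after 1 — timeout(0): n0:cand/t1/[-]
after 2 — deliver 0→4: n4:foll/t1/[-]
after 3 — deliver 4→0: ·
after 4 — deliver 0→1: n1:foll/t1/[-]
after 5 — deliver 1→0: n0:lead/t1/[-]
after 6 — deliver 0→2: n2:foll/t1/[-]
after 7 — deliver 2→0: ·
after 8 — propose(0,'y'): n0:lead/t1/[y]
after 9 — deliver 0→1: n1:foll/t1/[y]
after 10 — deliver 1→0: ·
after 11 — deliver 0→4: n4:foll/t1/[y]
after 12 — deliver 4→0: ·
after 13 — deliver 0→3: n3:foll/t1/[-]
after 14 — deliver 0→2: n2:foll/t1/[y]
after 15 — deliver 3→0: ·
after 16 — deliver 0→2: ·
after 17 — deliver 1→0: ·
after 18 — deliver 3→1: ·
after 19 — deliver 3→2: ·
after 20 — crash(3): n3:✗foll/t1/[-]
after 21 — timeout(4): n4:cand/t2/[y]
after 22 — recover(3): n3:foll/t1/[-]
after 23 — deliver 3→2: ·
after 24 — deliver 3→2: ·
after 25 — deliver 1→2: ·
after 26 — deliver 3→4: ·
after 27 — timeout(3): n3:cand/t2/[-]
after 28 — crash(2): n2:✗foll/t1/[y]

0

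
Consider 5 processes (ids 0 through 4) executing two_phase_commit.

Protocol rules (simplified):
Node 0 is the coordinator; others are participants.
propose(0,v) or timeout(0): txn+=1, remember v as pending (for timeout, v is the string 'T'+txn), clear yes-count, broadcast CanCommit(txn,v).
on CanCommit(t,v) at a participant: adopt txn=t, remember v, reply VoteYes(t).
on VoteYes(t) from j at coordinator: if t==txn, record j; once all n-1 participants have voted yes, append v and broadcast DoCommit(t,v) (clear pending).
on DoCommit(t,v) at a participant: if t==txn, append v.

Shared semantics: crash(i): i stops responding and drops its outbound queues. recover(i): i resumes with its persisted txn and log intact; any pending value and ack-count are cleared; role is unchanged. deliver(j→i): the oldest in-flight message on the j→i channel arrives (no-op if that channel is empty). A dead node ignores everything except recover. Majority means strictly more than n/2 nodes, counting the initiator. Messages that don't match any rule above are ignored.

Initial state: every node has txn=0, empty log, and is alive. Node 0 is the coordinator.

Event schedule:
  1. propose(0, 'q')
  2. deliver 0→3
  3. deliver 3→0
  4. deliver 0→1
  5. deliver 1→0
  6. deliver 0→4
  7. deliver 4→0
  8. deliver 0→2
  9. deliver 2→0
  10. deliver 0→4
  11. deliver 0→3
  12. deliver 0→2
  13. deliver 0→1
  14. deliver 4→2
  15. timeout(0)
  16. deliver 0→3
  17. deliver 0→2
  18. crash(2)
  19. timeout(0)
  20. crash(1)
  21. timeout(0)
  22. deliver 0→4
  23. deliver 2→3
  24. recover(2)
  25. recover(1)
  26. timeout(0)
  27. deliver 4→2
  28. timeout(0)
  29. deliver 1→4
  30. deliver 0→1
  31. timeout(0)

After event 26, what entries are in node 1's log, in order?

q

e1 propose(0,'q'): 0[coor,t=1,-]
e2 deliver 0→3: 3[part,t=1,-]
e3 deliver 3→0: ·
e4 deliver 0→1: 1[part,t=1,-]
e5 deliver 1→0: ·
e6 deliver 0→4: 4[part,t=1,-]
e7 deliver 4→0: ·
e8 deliver 0→2: 2[part,t=1,-]
e9 deliver 2→0: 0[coor,t=1,q]
e10 deliver 0→4: 4[part,t=1,q]
e11 deliver 0→3: 3[part,t=1,q]
e12 deliver 0→2: 2[part,t=1,q]
e13 deliver 0→1: 1[part,t=1,q]
e14 deliver 4→2: ·
e15 timeout(0): 0[coor,t=2,q]
e16 deliver 0→3: 3[part,t=2,q]
e17 deliver 0→2: 2[part,t=2,q]
e18 crash(2): 2[✗part,t=2,q]
e19 timeout(0): 0[coor,t=3,q]
e20 crash(1): 1[✗part,t=1,q]
e21 timeout(0): 0[coor,t=4,q]
e22 deliver 0→4: 4[part,t=2,q]
e23 deliver 2→3: ·
e24 recover(2): 2[part,t=2,q]
e25 recover(1): 1[part,t=1,q]
e26 timeout(0): 0[coor,t=5,q]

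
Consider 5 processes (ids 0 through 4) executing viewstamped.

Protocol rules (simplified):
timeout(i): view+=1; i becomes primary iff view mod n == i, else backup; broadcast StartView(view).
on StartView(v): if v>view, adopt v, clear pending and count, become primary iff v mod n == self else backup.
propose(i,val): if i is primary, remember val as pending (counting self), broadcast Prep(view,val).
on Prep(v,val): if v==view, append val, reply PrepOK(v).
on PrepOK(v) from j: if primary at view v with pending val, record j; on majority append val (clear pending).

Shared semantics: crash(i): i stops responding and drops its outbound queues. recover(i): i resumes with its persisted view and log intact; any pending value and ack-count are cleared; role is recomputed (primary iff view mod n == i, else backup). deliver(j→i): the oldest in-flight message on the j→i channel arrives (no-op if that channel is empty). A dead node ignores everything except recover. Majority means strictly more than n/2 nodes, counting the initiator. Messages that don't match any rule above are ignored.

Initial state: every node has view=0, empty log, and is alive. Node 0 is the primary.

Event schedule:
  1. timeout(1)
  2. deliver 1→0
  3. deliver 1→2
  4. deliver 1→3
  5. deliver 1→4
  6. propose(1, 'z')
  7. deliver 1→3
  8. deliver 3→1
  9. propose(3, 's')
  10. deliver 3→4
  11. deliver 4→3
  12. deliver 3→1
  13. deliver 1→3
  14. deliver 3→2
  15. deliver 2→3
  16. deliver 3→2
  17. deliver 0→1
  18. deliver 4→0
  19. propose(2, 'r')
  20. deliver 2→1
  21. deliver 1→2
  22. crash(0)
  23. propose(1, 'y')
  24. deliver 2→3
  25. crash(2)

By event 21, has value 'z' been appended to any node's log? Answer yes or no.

after 1 — timeout(1): n1:prim/v1/[-]
after 2 — deliver 1→0: n0:back/v1/[-]
after 3 — deliver 1→2: n2:back/v1/[-]
after 4 — deliver 1→3: n3:back/v1/[-]
after 5 — deliver 1→4: n4:back/v1/[-]
after 6 — propose(1,'z'): ·
after 7 — deliver 1→3: n3:back/v1/[z]
after 8 — deliver 3→1: ·
after 9 — propose(3,'s'): ·
after 10 — deliver 3→4: ·
after 11 — deliver 4→3: ·
after 12 — deliver 3→1: ·
after 13 — deliver 1→3: ·
after 14 — deliver 3→2: ·
after 15 — deliver 2→3: ·
after 16 — deliver 3→2: ·
after 17 — deliver 0→1: ·
after 18 — deliver 4→0: ·
after 19 — propose(2,'r'): ·
after 20 — deliver 2→1: ·
after 21 — deliver 1→2: n2:back/v1/[z]

yes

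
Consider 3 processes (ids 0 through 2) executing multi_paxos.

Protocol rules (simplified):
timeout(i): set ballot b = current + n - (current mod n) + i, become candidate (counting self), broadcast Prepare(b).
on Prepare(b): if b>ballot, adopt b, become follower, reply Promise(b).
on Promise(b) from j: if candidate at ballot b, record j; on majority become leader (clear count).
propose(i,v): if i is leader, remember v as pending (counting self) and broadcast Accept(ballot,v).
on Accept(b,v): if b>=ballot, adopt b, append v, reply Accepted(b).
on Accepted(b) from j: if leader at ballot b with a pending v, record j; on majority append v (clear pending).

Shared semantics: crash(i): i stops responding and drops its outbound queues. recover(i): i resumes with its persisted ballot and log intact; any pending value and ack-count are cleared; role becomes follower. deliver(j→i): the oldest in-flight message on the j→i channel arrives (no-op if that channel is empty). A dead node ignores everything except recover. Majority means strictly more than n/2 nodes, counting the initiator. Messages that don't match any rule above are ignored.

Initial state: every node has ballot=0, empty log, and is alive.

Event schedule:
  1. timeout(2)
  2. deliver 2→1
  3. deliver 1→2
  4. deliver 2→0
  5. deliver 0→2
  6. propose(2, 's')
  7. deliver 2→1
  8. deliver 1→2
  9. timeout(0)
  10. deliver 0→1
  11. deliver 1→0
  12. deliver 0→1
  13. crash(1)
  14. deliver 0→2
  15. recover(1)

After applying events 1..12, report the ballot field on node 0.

6

e1 timeout(2): 2[cand,b=5,-]
e2 deliver 2→1: 1[foll,b=5,-]
e3 deliver 1→2: 2[lead,b=5,-]
e4 deliver 2→0: 0[foll,b=5,-]
e5 deliver 0→2: ·
e6 propose(2,'s'): ·
e7 deliver 2→1: 1[foll,b=5,s]
e8 deliver 1→2: 2[lead,b=5,s]
e9 timeout(0): 0[cand,b=6,-]
e10 deliver 0→1: 1[foll,b=6,s]
e11 deliver 1→0: 0[lead,b=6,-]
e12 deliver 0→1: ·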